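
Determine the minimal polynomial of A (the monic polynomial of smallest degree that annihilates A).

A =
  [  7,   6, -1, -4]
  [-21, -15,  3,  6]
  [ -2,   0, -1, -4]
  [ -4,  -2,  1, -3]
x^3 + 9*x^2 + 27*x + 27

The characteristic polynomial is χ_A(x) = (x + 3)^4, so the eigenvalues are known. The minimal polynomial is
  m_A(x) = Π_λ (x − λ)^{k_λ}
where k_λ is the size of the *largest* Jordan block for λ (equivalently, the smallest k with (A − λI)^k v = 0 for every generalised eigenvector v of λ).

  λ = -3: largest Jordan block has size 3, contributing (x + 3)^3

So m_A(x) = (x + 3)^3 = x^3 + 9*x^2 + 27*x + 27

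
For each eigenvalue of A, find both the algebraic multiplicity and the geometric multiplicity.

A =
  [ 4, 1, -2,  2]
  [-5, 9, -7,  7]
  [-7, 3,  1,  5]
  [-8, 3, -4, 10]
λ = 6: alg = 4, geom = 2

Step 1 — factor the characteristic polynomial to read off the algebraic multiplicities:
  χ_A(x) = (x - 6)^4

Step 2 — compute geometric multiplicities via the rank-nullity identity g(λ) = n − rank(A − λI):
  rank(A − (6)·I) = 2, so dim ker(A − (6)·I) = n − 2 = 2

Summary:
  λ = 6: algebraic multiplicity = 4, geometric multiplicity = 2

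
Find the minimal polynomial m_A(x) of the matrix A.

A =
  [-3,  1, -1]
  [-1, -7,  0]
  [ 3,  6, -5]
x^3 + 15*x^2 + 75*x + 125

The characteristic polynomial is χ_A(x) = (x + 5)^3, so the eigenvalues are known. The minimal polynomial is
  m_A(x) = Π_λ (x − λ)^{k_λ}
where k_λ is the size of the *largest* Jordan block for λ (equivalently, the smallest k with (A − λI)^k v = 0 for every generalised eigenvector v of λ).

  λ = -5: largest Jordan block has size 3, contributing (x + 5)^3

So m_A(x) = (x + 5)^3 = x^3 + 15*x^2 + 75*x + 125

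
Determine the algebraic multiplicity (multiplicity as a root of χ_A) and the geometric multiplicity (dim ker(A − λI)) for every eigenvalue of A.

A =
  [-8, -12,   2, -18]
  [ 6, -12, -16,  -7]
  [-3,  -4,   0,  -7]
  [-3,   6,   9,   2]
λ = -5: alg = 2, geom = 1; λ = -4: alg = 2, geom = 1

Step 1 — factor the characteristic polynomial to read off the algebraic multiplicities:
  χ_A(x) = (x + 4)^2*(x + 5)^2

Step 2 — compute geometric multiplicities via the rank-nullity identity g(λ) = n − rank(A − λI):
  rank(A − (-5)·I) = 3, so dim ker(A − (-5)·I) = n − 3 = 1
  rank(A − (-4)·I) = 3, so dim ker(A − (-4)·I) = n − 3 = 1

Summary:
  λ = -5: algebraic multiplicity = 2, geometric multiplicity = 1
  λ = -4: algebraic multiplicity = 2, geometric multiplicity = 1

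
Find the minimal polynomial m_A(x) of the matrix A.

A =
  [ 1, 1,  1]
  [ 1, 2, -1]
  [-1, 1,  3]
x^3 - 6*x^2 + 12*x - 8

The characteristic polynomial is χ_A(x) = (x - 2)^3, so the eigenvalues are known. The minimal polynomial is
  m_A(x) = Π_λ (x − λ)^{k_λ}
where k_λ is the size of the *largest* Jordan block for λ (equivalently, the smallest k with (A − λI)^k v = 0 for every generalised eigenvector v of λ).

  λ = 2: largest Jordan block has size 3, contributing (x − 2)^3

So m_A(x) = (x - 2)^3 = x^3 - 6*x^2 + 12*x - 8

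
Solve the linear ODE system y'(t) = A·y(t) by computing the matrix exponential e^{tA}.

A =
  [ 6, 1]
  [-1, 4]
e^{tA} =
  [t*exp(5*t) + exp(5*t), t*exp(5*t)]
  [-t*exp(5*t), -t*exp(5*t) + exp(5*t)]

Strategy: write A = P · J · P⁻¹ where J is a Jordan canonical form, so e^{tA} = P · e^{tJ} · P⁻¹, and e^{tJ} can be computed block-by-block.

A has Jordan form
J =
  [5, 1]
  [0, 5]
(up to reordering of blocks).

Per-block formulas:
  For a 2×2 Jordan block J_2(5): exp(t · J_2(5)) = e^(5t)·(I + t·N), where N is the 2×2 nilpotent shift.

After assembling e^{tJ} and conjugating by P, we get:

e^{tA} =
  [t*exp(5*t) + exp(5*t), t*exp(5*t)]
  [-t*exp(5*t), -t*exp(5*t) + exp(5*t)]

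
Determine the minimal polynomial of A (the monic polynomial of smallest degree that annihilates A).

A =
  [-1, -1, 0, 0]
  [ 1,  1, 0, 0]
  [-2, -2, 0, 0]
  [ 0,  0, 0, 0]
x^2

The characteristic polynomial is χ_A(x) = x^4, so the eigenvalues are known. The minimal polynomial is
  m_A(x) = Π_λ (x − λ)^{k_λ}
where k_λ is the size of the *largest* Jordan block for λ (equivalently, the smallest k with (A − λI)^k v = 0 for every generalised eigenvector v of λ).

  λ = 0: largest Jordan block has size 2, contributing (x − 0)^2

So m_A(x) = x^2 = x^2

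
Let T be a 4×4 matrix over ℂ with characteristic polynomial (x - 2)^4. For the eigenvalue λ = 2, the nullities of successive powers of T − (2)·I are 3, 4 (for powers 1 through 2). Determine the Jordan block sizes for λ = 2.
Block sizes for λ = 2: [2, 1, 1]

From the dimensions of kernels of powers, the number of Jordan blocks of size at least j is d_j − d_{j−1} where d_j = dim ker(N^j) (with d_0 = 0). Computing the differences gives [3, 1].
The number of blocks of size exactly k is (#blocks of size ≥ k) − (#blocks of size ≥ k + 1), so the partition is: 2 block(s) of size 1, 1 block(s) of size 2.
In nonincreasing order the block sizes are [2, 1, 1].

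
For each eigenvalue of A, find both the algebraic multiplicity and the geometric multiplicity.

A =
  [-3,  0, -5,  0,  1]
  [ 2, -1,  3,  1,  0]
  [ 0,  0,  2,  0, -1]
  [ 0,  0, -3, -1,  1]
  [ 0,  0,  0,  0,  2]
λ = -3: alg = 1, geom = 1; λ = -1: alg = 2, geom = 1; λ = 2: alg = 2, geom = 1

Step 1 — factor the characteristic polynomial to read off the algebraic multiplicities:
  χ_A(x) = (x - 2)^2*(x + 1)^2*(x + 3)

Step 2 — compute geometric multiplicities via the rank-nullity identity g(λ) = n − rank(A − λI):
  rank(A − (-3)·I) = 4, so dim ker(A − (-3)·I) = n − 4 = 1
  rank(A − (-1)·I) = 4, so dim ker(A − (-1)·I) = n − 4 = 1
  rank(A − (2)·I) = 4, so dim ker(A − (2)·I) = n − 4 = 1

Summary:
  λ = -3: algebraic multiplicity = 1, geometric multiplicity = 1
  λ = -1: algebraic multiplicity = 2, geometric multiplicity = 1
  λ = 2: algebraic multiplicity = 2, geometric multiplicity = 1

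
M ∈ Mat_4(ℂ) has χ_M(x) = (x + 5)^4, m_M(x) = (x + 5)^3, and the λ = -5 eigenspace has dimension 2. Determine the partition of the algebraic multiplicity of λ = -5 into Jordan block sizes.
Block sizes for λ = -5: [3, 1]

Step 1 — from the characteristic polynomial, algebraic multiplicity of λ = -5 is 4. From dim ker(M − (-5)·I) = 2, there are exactly 2 Jordan blocks for λ = -5.
Step 2 — from the minimal polynomial, the factor (x + 5)^3 tells us the largest block for λ = -5 has size 3.
Step 3 — with total size 4, 2 blocks, and largest block 3, the block sizes (in nonincreasing order) are [3, 1].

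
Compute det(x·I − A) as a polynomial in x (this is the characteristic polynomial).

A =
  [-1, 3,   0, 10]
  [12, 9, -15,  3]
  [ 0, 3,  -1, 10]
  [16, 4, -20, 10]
x^4 - 17*x^3 + 90*x^2 - 108*x - 216

Expanding det(x·I − A) (e.g. by cofactor expansion or by noting that A is similar to its Jordan form J, which has the same characteristic polynomial as A) gives
  χ_A(x) = x^4 - 17*x^3 + 90*x^2 - 108*x - 216
which factors as (x - 6)^3*(x + 1). The eigenvalues (with algebraic multiplicities) are λ = -1 with multiplicity 1, λ = 6 with multiplicity 3.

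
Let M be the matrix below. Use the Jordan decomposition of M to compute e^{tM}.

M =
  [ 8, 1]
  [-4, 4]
e^{tM} =
  [2*t*exp(6*t) + exp(6*t), t*exp(6*t)]
  [-4*t*exp(6*t), -2*t*exp(6*t) + exp(6*t)]

Strategy: write M = P · J · P⁻¹ where J is a Jordan canonical form, so e^{tM} = P · e^{tJ} · P⁻¹, and e^{tJ} can be computed block-by-block.

M has Jordan form
J =
  [6, 1]
  [0, 6]
(up to reordering of blocks).

Per-block formulas:
  For a 2×2 Jordan block J_2(6): exp(t · J_2(6)) = e^(6t)·(I + t·N), where N is the 2×2 nilpotent shift.

After assembling e^{tJ} and conjugating by P, we get:

e^{tM} =
  [2*t*exp(6*t) + exp(6*t), t*exp(6*t)]
  [-4*t*exp(6*t), -2*t*exp(6*t) + exp(6*t)]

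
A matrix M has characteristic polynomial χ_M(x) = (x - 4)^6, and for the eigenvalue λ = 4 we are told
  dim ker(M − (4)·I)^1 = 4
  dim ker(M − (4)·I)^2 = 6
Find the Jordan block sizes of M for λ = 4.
Block sizes for λ = 4: [2, 2, 1, 1]

From the dimensions of kernels of powers, the number of Jordan blocks of size at least j is d_j − d_{j−1} where d_j = dim ker(N^j) (with d_0 = 0). Computing the differences gives [4, 2].
The number of blocks of size exactly k is (#blocks of size ≥ k) − (#blocks of size ≥ k + 1), so the partition is: 2 block(s) of size 1, 2 block(s) of size 2.
In nonincreasing order the block sizes are [2, 2, 1, 1].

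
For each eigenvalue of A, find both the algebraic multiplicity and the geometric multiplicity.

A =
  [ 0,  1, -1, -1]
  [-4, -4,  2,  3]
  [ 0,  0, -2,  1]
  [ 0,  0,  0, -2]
λ = -2: alg = 4, geom = 2

Step 1 — factor the characteristic polynomial to read off the algebraic multiplicities:
  χ_A(x) = (x + 2)^4

Step 2 — compute geometric multiplicities via the rank-nullity identity g(λ) = n − rank(A − λI):
  rank(A − (-2)·I) = 2, so dim ker(A − (-2)·I) = n − 2 = 2

Summary:
  λ = -2: algebraic multiplicity = 4, geometric multiplicity = 2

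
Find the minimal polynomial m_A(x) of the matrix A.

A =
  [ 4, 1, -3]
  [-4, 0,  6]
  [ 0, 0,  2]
x^2 - 4*x + 4

The characteristic polynomial is χ_A(x) = (x - 2)^3, so the eigenvalues are known. The minimal polynomial is
  m_A(x) = Π_λ (x − λ)^{k_λ}
where k_λ is the size of the *largest* Jordan block for λ (equivalently, the smallest k with (A − λI)^k v = 0 for every generalised eigenvector v of λ).

  λ = 2: largest Jordan block has size 2, contributing (x − 2)^2

So m_A(x) = (x - 2)^2 = x^2 - 4*x + 4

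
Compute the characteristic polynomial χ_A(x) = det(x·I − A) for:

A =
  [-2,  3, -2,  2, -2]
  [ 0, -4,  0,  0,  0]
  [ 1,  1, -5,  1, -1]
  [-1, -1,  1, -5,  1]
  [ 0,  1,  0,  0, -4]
x^5 + 20*x^4 + 160*x^3 + 640*x^2 + 1280*x + 1024

Expanding det(x·I − A) (e.g. by cofactor expansion or by noting that A is similar to its Jordan form J, which has the same characteristic polynomial as A) gives
  χ_A(x) = x^5 + 20*x^4 + 160*x^3 + 640*x^2 + 1280*x + 1024
which factors as (x + 4)^5. The eigenvalues (with algebraic multiplicities) are λ = -4 with multiplicity 5.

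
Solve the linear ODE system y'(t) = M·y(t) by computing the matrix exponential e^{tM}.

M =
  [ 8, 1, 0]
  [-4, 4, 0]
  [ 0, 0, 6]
e^{tM} =
  [2*t*exp(6*t) + exp(6*t), t*exp(6*t), 0]
  [-4*t*exp(6*t), -2*t*exp(6*t) + exp(6*t), 0]
  [0, 0, exp(6*t)]

Strategy: write M = P · J · P⁻¹ where J is a Jordan canonical form, so e^{tM} = P · e^{tJ} · P⁻¹, and e^{tJ} can be computed block-by-block.

M has Jordan form
J =
  [6, 1, 0]
  [0, 6, 0]
  [0, 0, 6]
(up to reordering of blocks).

Per-block formulas:
  For a 2×2 Jordan block J_2(6): exp(t · J_2(6)) = e^(6t)·(I + t·N), where N is the 2×2 nilpotent shift.
  For a 1×1 block at λ = 6: exp(t · [6]) = [e^(6t)].

After assembling e^{tJ} and conjugating by P, we get:

e^{tM} =
  [2*t*exp(6*t) + exp(6*t), t*exp(6*t), 0]
  [-4*t*exp(6*t), -2*t*exp(6*t) + exp(6*t), 0]
  [0, 0, exp(6*t)]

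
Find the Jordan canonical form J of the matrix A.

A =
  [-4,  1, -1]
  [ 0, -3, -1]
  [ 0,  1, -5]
J_2(-4) ⊕ J_1(-4)

The characteristic polynomial is
  det(x·I − A) = x^3 + 12*x^2 + 48*x + 64 = (x + 4)^3

Eigenvalues and multiplicities (the geometric multiplicity of λ is n − rank(A − λI), which equals the number of Jordan blocks for λ):
  λ = -4: algebraic multiplicity = 3, geometric multiplicity = 2

Determining the block sizes for each eigenvalue:
  λ = -4: 2 blocks summing to 3 forces exactly one block of size 2 and the rest size 1 → block sizes [2, 1]

Assembling the blocks gives a Jordan form
J =
  [-4,  1,  0]
  [ 0, -4,  0]
  [ 0,  0, -4]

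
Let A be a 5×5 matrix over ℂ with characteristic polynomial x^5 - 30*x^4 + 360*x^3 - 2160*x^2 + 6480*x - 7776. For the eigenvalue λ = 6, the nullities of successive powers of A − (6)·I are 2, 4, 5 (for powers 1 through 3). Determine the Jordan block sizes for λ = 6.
Block sizes for λ = 6: [3, 2]

From the dimensions of kernels of powers, the number of Jordan blocks of size at least j is d_j − d_{j−1} where d_j = dim ker(N^j) (with d_0 = 0). Computing the differences gives [2, 2, 1].
The number of blocks of size exactly k is (#blocks of size ≥ k) − (#blocks of size ≥ k + 1), so the partition is: 1 block(s) of size 2, 1 block(s) of size 3.
In nonincreasing order the block sizes are [3, 2].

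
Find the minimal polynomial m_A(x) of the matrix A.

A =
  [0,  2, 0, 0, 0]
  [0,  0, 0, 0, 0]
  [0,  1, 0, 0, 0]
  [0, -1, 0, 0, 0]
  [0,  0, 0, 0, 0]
x^2

The characteristic polynomial is χ_A(x) = x^5, so the eigenvalues are known. The minimal polynomial is
  m_A(x) = Π_λ (x − λ)^{k_λ}
where k_λ is the size of the *largest* Jordan block for λ (equivalently, the smallest k with (A − λI)^k v = 0 for every generalised eigenvector v of λ).

  λ = 0: largest Jordan block has size 2, contributing (x − 0)^2

So m_A(x) = x^2 = x^2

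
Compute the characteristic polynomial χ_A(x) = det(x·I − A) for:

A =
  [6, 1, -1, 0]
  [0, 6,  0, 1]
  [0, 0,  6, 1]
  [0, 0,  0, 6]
x^4 - 24*x^3 + 216*x^2 - 864*x + 1296

Expanding det(x·I − A) (e.g. by cofactor expansion or by noting that A is similar to its Jordan form J, which has the same characteristic polynomial as A) gives
  χ_A(x) = x^4 - 24*x^3 + 216*x^2 - 864*x + 1296
which factors as (x - 6)^4. The eigenvalues (with algebraic multiplicities) are λ = 6 with multiplicity 4.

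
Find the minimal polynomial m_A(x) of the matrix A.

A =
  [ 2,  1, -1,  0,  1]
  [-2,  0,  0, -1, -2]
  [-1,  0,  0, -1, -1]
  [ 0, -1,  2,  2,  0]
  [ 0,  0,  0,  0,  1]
x^2 - 2*x + 1

The characteristic polynomial is χ_A(x) = (x - 1)^5, so the eigenvalues are known. The minimal polynomial is
  m_A(x) = Π_λ (x − λ)^{k_λ}
where k_λ is the size of the *largest* Jordan block for λ (equivalently, the smallest k with (A − λI)^k v = 0 for every generalised eigenvector v of λ).

  λ = 1: largest Jordan block has size 2, contributing (x − 1)^2

So m_A(x) = (x - 1)^2 = x^2 - 2*x + 1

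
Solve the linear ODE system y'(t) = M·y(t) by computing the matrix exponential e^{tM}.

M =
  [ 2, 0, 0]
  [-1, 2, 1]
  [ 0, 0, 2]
e^{tM} =
  [exp(2*t), 0, 0]
  [-t*exp(2*t), exp(2*t), t*exp(2*t)]
  [0, 0, exp(2*t)]

Strategy: write M = P · J · P⁻¹ where J is a Jordan canonical form, so e^{tM} = P · e^{tJ} · P⁻¹, and e^{tJ} can be computed block-by-block.

M has Jordan form
J =
  [2, 1, 0]
  [0, 2, 0]
  [0, 0, 2]
(up to reordering of blocks).

Per-block formulas:
  For a 2×2 Jordan block J_2(2): exp(t · J_2(2)) = e^(2t)·(I + t·N), where N is the 2×2 nilpotent shift.
  For a 1×1 block at λ = 2: exp(t · [2]) = [e^(2t)].

After assembling e^{tJ} and conjugating by P, we get:

e^{tM} =
  [exp(2*t), 0, 0]
  [-t*exp(2*t), exp(2*t), t*exp(2*t)]
  [0, 0, exp(2*t)]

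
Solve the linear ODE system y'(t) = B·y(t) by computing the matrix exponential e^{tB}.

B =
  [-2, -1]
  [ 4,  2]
e^{tB} =
  [1 - 2*t, -t]
  [4*t, 2*t + 1]

Strategy: write B = P · J · P⁻¹ where J is a Jordan canonical form, so e^{tB} = P · e^{tJ} · P⁻¹, and e^{tJ} can be computed block-by-block.

B has Jordan form
J =
  [0, 1]
  [0, 0]
(up to reordering of blocks).

Per-block formulas:
  For a 2×2 Jordan block J_2(0): exp(t · J_2(0)) = e^(0t)·(I + t·N), where N is the 2×2 nilpotent shift.

After assembling e^{tJ} and conjugating by P, we get:

e^{tB} =
  [1 - 2*t, -t]
  [4*t, 2*t + 1]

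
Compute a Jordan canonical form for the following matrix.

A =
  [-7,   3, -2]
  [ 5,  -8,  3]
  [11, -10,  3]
J_3(-4)

The characteristic polynomial is
  det(x·I − A) = x^3 + 12*x^2 + 48*x + 64 = (x + 4)^3

Eigenvalues and multiplicities (the geometric multiplicity of λ is n − rank(A − λI), which equals the number of Jordan blocks for λ):
  λ = -4: algebraic multiplicity = 3, geometric multiplicity = 1

Determining the block sizes for each eigenvalue:
  λ = -4: one block (gm = 1), so the single block has size am = 3 → block sizes [3]

Assembling the blocks gives a Jordan form
J =
  [-4,  1,  0]
  [ 0, -4,  1]
  [ 0,  0, -4]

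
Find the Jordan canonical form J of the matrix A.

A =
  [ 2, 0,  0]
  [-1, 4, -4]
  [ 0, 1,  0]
J_3(2)

The characteristic polynomial is
  det(x·I − A) = x^3 - 6*x^2 + 12*x - 8 = (x - 2)^3

Eigenvalues and multiplicities (the geometric multiplicity of λ is n − rank(A − λI), which equals the number of Jordan blocks for λ):
  λ = 2: algebraic multiplicity = 3, geometric multiplicity = 1

Determining the block sizes for each eigenvalue:
  λ = 2: one block (gm = 1), so the single block has size am = 3 → block sizes [3]

Assembling the blocks gives a Jordan form
J =
  [2, 1, 0]
  [0, 2, 1]
  [0, 0, 2]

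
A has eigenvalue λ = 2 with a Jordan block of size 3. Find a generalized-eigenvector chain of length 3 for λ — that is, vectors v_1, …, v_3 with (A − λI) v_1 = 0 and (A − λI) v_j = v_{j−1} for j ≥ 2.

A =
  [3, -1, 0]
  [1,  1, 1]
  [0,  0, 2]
A Jordan chain for λ = 2 of length 3:
v_1 = (-1, -1, 0)ᵀ
v_2 = (0, 1, 0)ᵀ
v_3 = (0, 0, 1)ᵀ

Let N = A − (2)·I. We want v_3 with N^3 v_3 = 0 but N^2 v_3 ≠ 0; then v_{j-1} := N · v_j for j = 3, …, 2.

Pick v_3 = (0, 0, 1)ᵀ.
Then v_2 = N · v_3 = (0, 1, 0)ᵀ.
Then v_1 = N · v_2 = (-1, -1, 0)ᵀ.

Sanity check: (A − (2)·I) v_1 = (0, 0, 0)ᵀ = 0. ✓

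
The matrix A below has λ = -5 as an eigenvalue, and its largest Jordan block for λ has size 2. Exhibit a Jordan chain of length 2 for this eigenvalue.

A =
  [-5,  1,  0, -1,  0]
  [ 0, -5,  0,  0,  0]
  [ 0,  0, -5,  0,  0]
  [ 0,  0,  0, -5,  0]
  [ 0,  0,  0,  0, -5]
A Jordan chain for λ = -5 of length 2:
v_1 = (1, 0, 0, 0, 0)ᵀ
v_2 = (0, 1, 0, 0, 0)ᵀ

Let N = A − (-5)·I. We want v_2 with N^2 v_2 = 0 but N^1 v_2 ≠ 0; then v_{j-1} := N · v_j for j = 2, …, 2.

Pick v_2 = (0, 1, 0, 0, 0)ᵀ.
Then v_1 = N · v_2 = (1, 0, 0, 0, 0)ᵀ.

Sanity check: (A − (-5)·I) v_1 = (0, 0, 0, 0, 0)ᵀ = 0. ✓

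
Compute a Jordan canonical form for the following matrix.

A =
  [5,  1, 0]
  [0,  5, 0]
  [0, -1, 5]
J_2(5) ⊕ J_1(5)

The characteristic polynomial is
  det(x·I − A) = x^3 - 15*x^2 + 75*x - 125 = (x - 5)^3

Eigenvalues and multiplicities (the geometric multiplicity of λ is n − rank(A − λI), which equals the number of Jordan blocks for λ):
  λ = 5: algebraic multiplicity = 3, geometric multiplicity = 2

Determining the block sizes for each eigenvalue:
  λ = 5: 2 blocks summing to 3 forces exactly one block of size 2 and the rest size 1 → block sizes [2, 1]

Assembling the blocks gives a Jordan form
J =
  [5, 1, 0]
  [0, 5, 0]
  [0, 0, 5]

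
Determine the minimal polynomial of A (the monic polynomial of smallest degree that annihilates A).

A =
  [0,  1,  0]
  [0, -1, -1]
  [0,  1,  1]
x^3

The characteristic polynomial is χ_A(x) = x^3, so the eigenvalues are known. The minimal polynomial is
  m_A(x) = Π_λ (x − λ)^{k_λ}
where k_λ is the size of the *largest* Jordan block for λ (equivalently, the smallest k with (A − λI)^k v = 0 for every generalised eigenvector v of λ).

  λ = 0: largest Jordan block has size 3, contributing (x − 0)^3

So m_A(x) = x^3 = x^3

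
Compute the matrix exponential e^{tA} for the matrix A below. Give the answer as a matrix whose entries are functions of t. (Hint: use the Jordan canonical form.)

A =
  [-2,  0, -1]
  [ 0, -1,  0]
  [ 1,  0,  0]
e^{tA} =
  [-t*exp(-t) + exp(-t), 0, -t*exp(-t)]
  [0, exp(-t), 0]
  [t*exp(-t), 0, t*exp(-t) + exp(-t)]

Strategy: write A = P · J · P⁻¹ where J is a Jordan canonical form, so e^{tA} = P · e^{tJ} · P⁻¹, and e^{tJ} can be computed block-by-block.

A has Jordan form
J =
  [-1,  1,  0]
  [ 0, -1,  0]
  [ 0,  0, -1]
(up to reordering of blocks).

Per-block formulas:
  For a 1×1 block at λ = -1: exp(t · [-1]) = [e^(-1t)].
  For a 2×2 Jordan block J_2(-1): exp(t · J_2(-1)) = e^(-1t)·(I + t·N), where N is the 2×2 nilpotent shift.

After assembling e^{tJ} and conjugating by P, we get:

e^{tA} =
  [-t*exp(-t) + exp(-t), 0, -t*exp(-t)]
  [0, exp(-t), 0]
  [t*exp(-t), 0, t*exp(-t) + exp(-t)]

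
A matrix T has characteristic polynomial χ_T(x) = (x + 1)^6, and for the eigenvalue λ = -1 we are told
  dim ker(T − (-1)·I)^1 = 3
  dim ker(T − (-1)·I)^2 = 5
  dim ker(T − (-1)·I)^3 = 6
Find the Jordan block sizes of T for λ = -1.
Block sizes for λ = -1: [3, 2, 1]

From the dimensions of kernels of powers, the number of Jordan blocks of size at least j is d_j − d_{j−1} where d_j = dim ker(N^j) (with d_0 = 0). Computing the differences gives [3, 2, 1].
The number of blocks of size exactly k is (#blocks of size ≥ k) − (#blocks of size ≥ k + 1), so the partition is: 1 block(s) of size 1, 1 block(s) of size 2, 1 block(s) of size 3.
In nonincreasing order the block sizes are [3, 2, 1].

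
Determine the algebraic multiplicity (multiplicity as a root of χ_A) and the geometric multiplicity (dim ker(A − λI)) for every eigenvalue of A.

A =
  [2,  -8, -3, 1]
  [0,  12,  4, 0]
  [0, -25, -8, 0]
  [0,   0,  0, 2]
λ = 2: alg = 4, geom = 2

Step 1 — factor the characteristic polynomial to read off the algebraic multiplicities:
  χ_A(x) = (x - 2)^4

Step 2 — compute geometric multiplicities via the rank-nullity identity g(λ) = n − rank(A − λI):
  rank(A − (2)·I) = 2, so dim ker(A − (2)·I) = n − 2 = 2

Summary:
  λ = 2: algebraic multiplicity = 4, geometric multiplicity = 2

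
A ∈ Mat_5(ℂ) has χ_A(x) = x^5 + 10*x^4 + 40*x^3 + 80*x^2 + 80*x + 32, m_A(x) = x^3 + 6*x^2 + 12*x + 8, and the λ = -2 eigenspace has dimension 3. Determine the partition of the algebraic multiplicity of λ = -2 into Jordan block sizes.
Block sizes for λ = -2: [3, 1, 1]

Step 1 — from the characteristic polynomial, algebraic multiplicity of λ = -2 is 5. From dim ker(A − (-2)·I) = 3, there are exactly 3 Jordan blocks for λ = -2.
Step 2 — from the minimal polynomial, the factor (x + 2)^3 tells us the largest block for λ = -2 has size 3.
Step 3 — with total size 5, 3 blocks, and largest block 3, the block sizes (in nonincreasing order) are [3, 1, 1].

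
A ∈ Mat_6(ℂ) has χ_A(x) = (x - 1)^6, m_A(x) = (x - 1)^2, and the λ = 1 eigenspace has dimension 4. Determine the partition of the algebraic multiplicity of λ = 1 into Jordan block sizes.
Block sizes for λ = 1: [2, 2, 1, 1]

Step 1 — from the characteristic polynomial, algebraic multiplicity of λ = 1 is 6. From dim ker(A − (1)·I) = 4, there are exactly 4 Jordan blocks for λ = 1.
Step 2 — from the minimal polynomial, the factor (x − 1)^2 tells us the largest block for λ = 1 has size 2.
Step 3 — with total size 6, 4 blocks, and largest block 2, the block sizes (in nonincreasing order) are [2, 2, 1, 1].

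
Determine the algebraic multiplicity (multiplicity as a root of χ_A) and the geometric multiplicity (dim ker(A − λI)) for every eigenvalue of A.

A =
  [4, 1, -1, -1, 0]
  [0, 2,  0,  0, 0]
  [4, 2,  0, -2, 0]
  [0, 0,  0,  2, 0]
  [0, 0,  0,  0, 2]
λ = 2: alg = 5, geom = 4

Step 1 — factor the characteristic polynomial to read off the algebraic multiplicities:
  χ_A(x) = (x - 2)^5

Step 2 — compute geometric multiplicities via the rank-nullity identity g(λ) = n − rank(A − λI):
  rank(A − (2)·I) = 1, so dim ker(A − (2)·I) = n − 1 = 4

Summary:
  λ = 2: algebraic multiplicity = 5, geometric multiplicity = 4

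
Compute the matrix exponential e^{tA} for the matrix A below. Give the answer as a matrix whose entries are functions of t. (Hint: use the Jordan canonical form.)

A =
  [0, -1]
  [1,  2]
e^{tA} =
  [-t*exp(t) + exp(t), -t*exp(t)]
  [t*exp(t), t*exp(t) + exp(t)]

Strategy: write A = P · J · P⁻¹ where J is a Jordan canonical form, so e^{tA} = P · e^{tJ} · P⁻¹, and e^{tJ} can be computed block-by-block.

A has Jordan form
J =
  [1, 1]
  [0, 1]
(up to reordering of blocks).

Per-block formulas:
  For a 2×2 Jordan block J_2(1): exp(t · J_2(1)) = e^(1t)·(I + t·N), where N is the 2×2 nilpotent shift.

After assembling e^{tJ} and conjugating by P, we get:

e^{tA} =
  [-t*exp(t) + exp(t), -t*exp(t)]
  [t*exp(t), t*exp(t) + exp(t)]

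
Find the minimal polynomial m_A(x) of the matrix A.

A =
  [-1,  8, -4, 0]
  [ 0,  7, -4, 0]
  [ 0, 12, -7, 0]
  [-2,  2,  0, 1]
x^2 - 1

The characteristic polynomial is χ_A(x) = (x - 1)^2*(x + 1)^2, so the eigenvalues are known. The minimal polynomial is
  m_A(x) = Π_λ (x − λ)^{k_λ}
where k_λ is the size of the *largest* Jordan block for λ (equivalently, the smallest k with (A − λI)^k v = 0 for every generalised eigenvector v of λ).

  λ = -1: largest Jordan block has size 1, contributing (x + 1)
  λ = 1: largest Jordan block has size 1, contributing (x − 1)

So m_A(x) = (x - 1)*(x + 1) = x^2 - 1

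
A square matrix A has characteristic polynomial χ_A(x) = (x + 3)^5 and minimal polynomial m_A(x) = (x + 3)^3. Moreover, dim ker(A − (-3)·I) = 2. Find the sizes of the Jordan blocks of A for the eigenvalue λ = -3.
Block sizes for λ = -3: [3, 2]

Step 1 — from the characteristic polynomial, algebraic multiplicity of λ = -3 is 5. From dim ker(A − (-3)·I) = 2, there are exactly 2 Jordan blocks for λ = -3.
Step 2 — from the minimal polynomial, the factor (x + 3)^3 tells us the largest block for λ = -3 has size 3.
Step 3 — with total size 5, 2 blocks, and largest block 3, the block sizes (in nonincreasing order) are [3, 2].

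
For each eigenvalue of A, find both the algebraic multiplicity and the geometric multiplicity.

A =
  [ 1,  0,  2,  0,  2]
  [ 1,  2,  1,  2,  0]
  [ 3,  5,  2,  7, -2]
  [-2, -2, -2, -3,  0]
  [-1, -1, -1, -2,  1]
λ = -1: alg = 1, geom = 1; λ = 1: alg = 4, geom = 2

Step 1 — factor the characteristic polynomial to read off the algebraic multiplicities:
  χ_A(x) = (x - 1)^4*(x + 1)

Step 2 — compute geometric multiplicities via the rank-nullity identity g(λ) = n − rank(A − λI):
  rank(A − (-1)·I) = 4, so dim ker(A − (-1)·I) = n − 4 = 1
  rank(A − (1)·I) = 3, so dim ker(A − (1)·I) = n − 3 = 2

Summary:
  λ = -1: algebraic multiplicity = 1, geometric multiplicity = 1
  λ = 1: algebraic multiplicity = 4, geometric multiplicity = 2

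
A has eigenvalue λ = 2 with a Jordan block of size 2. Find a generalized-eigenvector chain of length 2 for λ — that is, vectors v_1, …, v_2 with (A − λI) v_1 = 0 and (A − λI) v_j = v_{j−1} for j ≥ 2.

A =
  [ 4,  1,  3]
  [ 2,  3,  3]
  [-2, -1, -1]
A Jordan chain for λ = 2 of length 2:
v_1 = (2, 2, -2)ᵀ
v_2 = (1, 0, 0)ᵀ

Let N = A − (2)·I. We want v_2 with N^2 v_2 = 0 but N^1 v_2 ≠ 0; then v_{j-1} := N · v_j for j = 2, …, 2.

Pick v_2 = (1, 0, 0)ᵀ.
Then v_1 = N · v_2 = (2, 2, -2)ᵀ.

Sanity check: (A − (2)·I) v_1 = (0, 0, 0)ᵀ = 0. ✓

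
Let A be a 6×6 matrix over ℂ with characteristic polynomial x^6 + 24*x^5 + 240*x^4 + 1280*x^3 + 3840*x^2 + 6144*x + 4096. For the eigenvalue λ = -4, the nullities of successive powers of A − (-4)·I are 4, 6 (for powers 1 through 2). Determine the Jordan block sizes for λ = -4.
Block sizes for λ = -4: [2, 2, 1, 1]

From the dimensions of kernels of powers, the number of Jordan blocks of size at least j is d_j − d_{j−1} where d_j = dim ker(N^j) (with d_0 = 0). Computing the differences gives [4, 2].
The number of blocks of size exactly k is (#blocks of size ≥ k) − (#blocks of size ≥ k + 1), so the partition is: 2 block(s) of size 1, 2 block(s) of size 2.
In nonincreasing order the block sizes are [2, 2, 1, 1].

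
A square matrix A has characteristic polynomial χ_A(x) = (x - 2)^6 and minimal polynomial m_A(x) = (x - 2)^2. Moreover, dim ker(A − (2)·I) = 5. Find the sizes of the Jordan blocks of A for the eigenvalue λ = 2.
Block sizes for λ = 2: [2, 1, 1, 1, 1]

Step 1 — from the characteristic polynomial, algebraic multiplicity of λ = 2 is 6. From dim ker(A − (2)·I) = 5, there are exactly 5 Jordan blocks for λ = 2.
Step 2 — from the minimal polynomial, the factor (x − 2)^2 tells us the largest block for λ = 2 has size 2.
Step 3 — with total size 6, 5 blocks, and largest block 2, the block sizes (in nonincreasing order) are [2, 1, 1, 1, 1].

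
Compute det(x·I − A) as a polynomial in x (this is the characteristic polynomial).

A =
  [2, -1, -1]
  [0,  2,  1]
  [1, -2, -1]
x^3 - 3*x^2 + 3*x - 1

Expanding det(x·I − A) (e.g. by cofactor expansion or by noting that A is similar to its Jordan form J, which has the same characteristic polynomial as A) gives
  χ_A(x) = x^3 - 3*x^2 + 3*x - 1
which factors as (x - 1)^3. The eigenvalues (with algebraic multiplicities) are λ = 1 with multiplicity 3.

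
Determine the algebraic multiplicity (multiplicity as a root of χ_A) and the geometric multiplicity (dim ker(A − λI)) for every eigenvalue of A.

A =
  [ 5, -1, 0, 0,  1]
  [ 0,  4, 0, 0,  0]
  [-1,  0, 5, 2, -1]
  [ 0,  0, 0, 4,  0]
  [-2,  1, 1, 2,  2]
λ = 4: alg = 5, geom = 3

Step 1 — factor the characteristic polynomial to read off the algebraic multiplicities:
  χ_A(x) = (x - 4)^5

Step 2 — compute geometric multiplicities via the rank-nullity identity g(λ) = n − rank(A − λI):
  rank(A − (4)·I) = 2, so dim ker(A − (4)·I) = n − 2 = 3

Summary:
  λ = 4: algebraic multiplicity = 5, geometric multiplicity = 3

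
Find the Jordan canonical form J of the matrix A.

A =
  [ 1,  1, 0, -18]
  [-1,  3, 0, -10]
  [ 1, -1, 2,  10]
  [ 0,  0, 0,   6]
J_2(2) ⊕ J_1(2) ⊕ J_1(6)

The characteristic polynomial is
  det(x·I − A) = x^4 - 12*x^3 + 48*x^2 - 80*x + 48 = (x - 6)*(x - 2)^3

Eigenvalues and multiplicities (the geometric multiplicity of λ is n − rank(A − λI), which equals the number of Jordan blocks for λ):
  λ = 2: algebraic multiplicity = 3, geometric multiplicity = 2
  λ = 6: algebraic multiplicity = 1, geometric multiplicity = 1

Determining the block sizes for each eigenvalue:
  λ = 2: 2 blocks summing to 3 forces exactly one block of size 2 and the rest size 1 → block sizes [2, 1]
  λ = 6: one block (gm = 1), so the single block has size am = 1 → block sizes [1]

Assembling the blocks gives a Jordan form
J =
  [2, 1, 0, 0]
  [0, 2, 0, 0]
  [0, 0, 2, 0]
  [0, 0, 0, 6]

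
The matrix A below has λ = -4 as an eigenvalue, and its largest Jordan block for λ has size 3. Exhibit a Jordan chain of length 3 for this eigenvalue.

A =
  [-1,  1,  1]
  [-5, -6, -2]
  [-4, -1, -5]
A Jordan chain for λ = -4 of length 3:
v_1 = (0, 3, -3)ᵀ
v_2 = (3, -5, -4)ᵀ
v_3 = (1, 0, 0)ᵀ

Let N = A − (-4)·I. We want v_3 with N^3 v_3 = 0 but N^2 v_3 ≠ 0; then v_{j-1} := N · v_j for j = 3, …, 2.

Pick v_3 = (1, 0, 0)ᵀ.
Then v_2 = N · v_3 = (3, -5, -4)ᵀ.
Then v_1 = N · v_2 = (0, 3, -3)ᵀ.

Sanity check: (A − (-4)·I) v_1 = (0, 0, 0)ᵀ = 0. ✓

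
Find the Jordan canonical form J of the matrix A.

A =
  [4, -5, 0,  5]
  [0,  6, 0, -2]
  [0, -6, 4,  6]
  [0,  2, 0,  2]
J_2(4) ⊕ J_1(4) ⊕ J_1(4)

The characteristic polynomial is
  det(x·I − A) = x^4 - 16*x^3 + 96*x^2 - 256*x + 256 = (x - 4)^4

Eigenvalues and multiplicities (the geometric multiplicity of λ is n − rank(A − λI), which equals the number of Jordan blocks for λ):
  λ = 4: algebraic multiplicity = 4, geometric multiplicity = 3

Determining the block sizes for each eigenvalue:
  λ = 4: 3 blocks summing to 4 forces exactly one block of size 2 and the rest size 1 → block sizes [2, 1, 1]

Assembling the blocks gives a Jordan form
J =
  [4, 1, 0, 0]
  [0, 4, 0, 0]
  [0, 0, 4, 0]
  [0, 0, 0, 4]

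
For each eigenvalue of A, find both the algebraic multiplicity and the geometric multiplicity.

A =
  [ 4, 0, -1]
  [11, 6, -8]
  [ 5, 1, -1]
λ = 3: alg = 3, geom = 1

Step 1 — factor the characteristic polynomial to read off the algebraic multiplicities:
  χ_A(x) = (x - 3)^3

Step 2 — compute geometric multiplicities via the rank-nullity identity g(λ) = n − rank(A − λI):
  rank(A − (3)·I) = 2, so dim ker(A − (3)·I) = n − 2 = 1

Summary:
  λ = 3: algebraic multiplicity = 3, geometric multiplicity = 1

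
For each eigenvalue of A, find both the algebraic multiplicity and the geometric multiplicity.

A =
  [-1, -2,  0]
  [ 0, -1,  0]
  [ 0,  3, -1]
λ = -1: alg = 3, geom = 2

Step 1 — factor the characteristic polynomial to read off the algebraic multiplicities:
  χ_A(x) = (x + 1)^3

Step 2 — compute geometric multiplicities via the rank-nullity identity g(λ) = n − rank(A − λI):
  rank(A − (-1)·I) = 1, so dim ker(A − (-1)·I) = n − 1 = 2

Summary:
  λ = -1: algebraic multiplicity = 3, geometric multiplicity = 2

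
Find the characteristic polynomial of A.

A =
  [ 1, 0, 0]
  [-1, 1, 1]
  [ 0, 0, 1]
x^3 - 3*x^2 + 3*x - 1

Expanding det(x·I − A) (e.g. by cofactor expansion or by noting that A is similar to its Jordan form J, which has the same characteristic polynomial as A) gives
  χ_A(x) = x^3 - 3*x^2 + 3*x - 1
which factors as (x - 1)^3. The eigenvalues (with algebraic multiplicities) are λ = 1 with multiplicity 3.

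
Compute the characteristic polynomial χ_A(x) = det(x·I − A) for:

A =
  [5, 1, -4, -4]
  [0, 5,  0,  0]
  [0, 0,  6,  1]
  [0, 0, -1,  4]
x^4 - 20*x^3 + 150*x^2 - 500*x + 625

Expanding det(x·I − A) (e.g. by cofactor expansion or by noting that A is similar to its Jordan form J, which has the same characteristic polynomial as A) gives
  χ_A(x) = x^4 - 20*x^3 + 150*x^2 - 500*x + 625
which factors as (x - 5)^4. The eigenvalues (with algebraic multiplicities) are λ = 5 with multiplicity 4.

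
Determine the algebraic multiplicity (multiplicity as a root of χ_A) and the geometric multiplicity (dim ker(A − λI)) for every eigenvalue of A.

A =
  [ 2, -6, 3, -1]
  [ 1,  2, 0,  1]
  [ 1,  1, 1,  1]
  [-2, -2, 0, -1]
λ = 1: alg = 4, geom = 2

Step 1 — factor the characteristic polynomial to read off the algebraic multiplicities:
  χ_A(x) = (x - 1)^4

Step 2 — compute geometric multiplicities via the rank-nullity identity g(λ) = n − rank(A − λI):
  rank(A − (1)·I) = 2, so dim ker(A − (1)·I) = n − 2 = 2

Summary:
  λ = 1: algebraic multiplicity = 4, geometric multiplicity = 2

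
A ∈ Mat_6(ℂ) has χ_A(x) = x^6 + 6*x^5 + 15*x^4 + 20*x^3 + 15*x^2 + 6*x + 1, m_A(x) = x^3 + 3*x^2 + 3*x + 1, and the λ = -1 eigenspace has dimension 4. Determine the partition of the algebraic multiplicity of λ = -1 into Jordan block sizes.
Block sizes for λ = -1: [3, 1, 1, 1]

Step 1 — from the characteristic polynomial, algebraic multiplicity of λ = -1 is 6. From dim ker(A − (-1)·I) = 4, there are exactly 4 Jordan blocks for λ = -1.
Step 2 — from the minimal polynomial, the factor (x + 1)^3 tells us the largest block for λ = -1 has size 3.
Step 3 — with total size 6, 4 blocks, and largest block 3, the block sizes (in nonincreasing order) are [3, 1, 1, 1].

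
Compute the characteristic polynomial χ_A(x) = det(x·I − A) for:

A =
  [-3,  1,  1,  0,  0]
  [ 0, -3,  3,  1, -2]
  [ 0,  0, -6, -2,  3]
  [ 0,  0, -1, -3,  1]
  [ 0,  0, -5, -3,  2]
x^5 + 13*x^4 + 67*x^3 + 171*x^2 + 216*x + 108

Expanding det(x·I − A) (e.g. by cofactor expansion or by noting that A is similar to its Jordan form J, which has the same characteristic polynomial as A) gives
  χ_A(x) = x^5 + 13*x^4 + 67*x^3 + 171*x^2 + 216*x + 108
which factors as (x + 2)^2*(x + 3)^3. The eigenvalues (with algebraic multiplicities) are λ = -3 with multiplicity 3, λ = -2 with multiplicity 2.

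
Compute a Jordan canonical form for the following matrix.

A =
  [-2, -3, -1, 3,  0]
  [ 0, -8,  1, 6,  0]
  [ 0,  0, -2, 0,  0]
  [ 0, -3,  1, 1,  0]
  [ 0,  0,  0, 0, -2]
J_1(-5) ⊕ J_2(-2) ⊕ J_1(-2) ⊕ J_1(-2)

The characteristic polynomial is
  det(x·I − A) = x^5 + 13*x^4 + 64*x^3 + 152*x^2 + 176*x + 80 = (x + 2)^4*(x + 5)

Eigenvalues and multiplicities (the geometric multiplicity of λ is n − rank(A − λI), which equals the number of Jordan blocks for λ):
  λ = -5: algebraic multiplicity = 1, geometric multiplicity = 1
  λ = -2: algebraic multiplicity = 4, geometric multiplicity = 3

Determining the block sizes for each eigenvalue:
  λ = -5: one block (gm = 1), so the single block has size am = 1 → block sizes [1]
  λ = -2: 3 blocks summing to 4 forces exactly one block of size 2 and the rest size 1 → block sizes [2, 1, 1]

Assembling the blocks gives a Jordan form
J =
  [-5,  0,  0,  0,  0]
  [ 0, -2,  1,  0,  0]
  [ 0,  0, -2,  0,  0]
  [ 0,  0,  0, -2,  0]
  [ 0,  0,  0,  0, -2]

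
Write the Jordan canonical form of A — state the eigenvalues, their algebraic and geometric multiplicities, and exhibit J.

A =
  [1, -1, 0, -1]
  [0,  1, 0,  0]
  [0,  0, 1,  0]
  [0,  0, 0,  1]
J_2(1) ⊕ J_1(1) ⊕ J_1(1)

The characteristic polynomial is
  det(x·I − A) = x^4 - 4*x^3 + 6*x^2 - 4*x + 1 = (x - 1)^4

Eigenvalues and multiplicities (the geometric multiplicity of λ is n − rank(A − λI), which equals the number of Jordan blocks for λ):
  λ = 1: algebraic multiplicity = 4, geometric multiplicity = 3

Determining the block sizes for each eigenvalue:
  λ = 1: 3 blocks summing to 4 forces exactly one block of size 2 and the rest size 1 → block sizes [2, 1, 1]

Assembling the blocks gives a Jordan form
J =
  [1, 1, 0, 0]
  [0, 1, 0, 0]
  [0, 0, 1, 0]
  [0, 0, 0, 1]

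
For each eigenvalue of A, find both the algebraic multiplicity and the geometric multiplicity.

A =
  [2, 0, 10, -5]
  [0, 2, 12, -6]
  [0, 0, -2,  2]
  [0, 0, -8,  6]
λ = 2: alg = 4, geom = 3

Step 1 — factor the characteristic polynomial to read off the algebraic multiplicities:
  χ_A(x) = (x - 2)^4

Step 2 — compute geometric multiplicities via the rank-nullity identity g(λ) = n − rank(A − λI):
  rank(A − (2)·I) = 1, so dim ker(A − (2)·I) = n − 1 = 3

Summary:
  λ = 2: algebraic multiplicity = 4, geometric multiplicity = 3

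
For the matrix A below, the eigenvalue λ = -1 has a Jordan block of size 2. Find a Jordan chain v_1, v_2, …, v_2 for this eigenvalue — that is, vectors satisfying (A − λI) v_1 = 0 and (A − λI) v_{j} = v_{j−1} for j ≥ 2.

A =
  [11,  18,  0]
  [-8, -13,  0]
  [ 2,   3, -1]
A Jordan chain for λ = -1 of length 2:
v_1 = (12, -8, 2)ᵀ
v_2 = (1, 0, 0)ᵀ

Let N = A − (-1)·I. We want v_2 with N^2 v_2 = 0 but N^1 v_2 ≠ 0; then v_{j-1} := N · v_j for j = 2, …, 2.

Pick v_2 = (1, 0, 0)ᵀ.
Then v_1 = N · v_2 = (12, -8, 2)ᵀ.

Sanity check: (A − (-1)·I) v_1 = (0, 0, 0)ᵀ = 0. ✓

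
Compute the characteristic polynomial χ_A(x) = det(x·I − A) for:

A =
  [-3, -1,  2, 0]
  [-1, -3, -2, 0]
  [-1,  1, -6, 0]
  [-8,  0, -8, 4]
x^4 + 8*x^3 - 128*x - 256

Expanding det(x·I − A) (e.g. by cofactor expansion or by noting that A is similar to its Jordan form J, which has the same characteristic polynomial as A) gives
  χ_A(x) = x^4 + 8*x^3 - 128*x - 256
which factors as (x - 4)*(x + 4)^3. The eigenvalues (with algebraic multiplicities) are λ = -4 with multiplicity 3, λ = 4 with multiplicity 1.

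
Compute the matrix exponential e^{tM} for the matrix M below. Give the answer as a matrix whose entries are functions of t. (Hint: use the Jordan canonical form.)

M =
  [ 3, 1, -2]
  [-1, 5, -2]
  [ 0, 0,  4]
e^{tM} =
  [-t*exp(4*t) + exp(4*t), t*exp(4*t), -2*t*exp(4*t)]
  [-t*exp(4*t), t*exp(4*t) + exp(4*t), -2*t*exp(4*t)]
  [0, 0, exp(4*t)]

Strategy: write M = P · J · P⁻¹ where J is a Jordan canonical form, so e^{tM} = P · e^{tJ} · P⁻¹, and e^{tJ} can be computed block-by-block.

M has Jordan form
J =
  [4, 1, 0]
  [0, 4, 0]
  [0, 0, 4]
(up to reordering of blocks).

Per-block formulas:
  For a 2×2 Jordan block J_2(4): exp(t · J_2(4)) = e^(4t)·(I + t·N), where N is the 2×2 nilpotent shift.
  For a 1×1 block at λ = 4: exp(t · [4]) = [e^(4t)].

After assembling e^{tJ} and conjugating by P, we get:

e^{tM} =
  [-t*exp(4*t) + exp(4*t), t*exp(4*t), -2*t*exp(4*t)]
  [-t*exp(4*t), t*exp(4*t) + exp(4*t), -2*t*exp(4*t)]
  [0, 0, exp(4*t)]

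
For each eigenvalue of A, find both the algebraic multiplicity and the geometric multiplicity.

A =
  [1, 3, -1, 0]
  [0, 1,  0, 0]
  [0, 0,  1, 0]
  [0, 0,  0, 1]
λ = 1: alg = 4, geom = 3

Step 1 — factor the characteristic polynomial to read off the algebraic multiplicities:
  χ_A(x) = (x - 1)^4

Step 2 — compute geometric multiplicities via the rank-nullity identity g(λ) = n − rank(A − λI):
  rank(A − (1)·I) = 1, so dim ker(A − (1)·I) = n − 1 = 3

Summary:
  λ = 1: algebraic multiplicity = 4, geometric multiplicity = 3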